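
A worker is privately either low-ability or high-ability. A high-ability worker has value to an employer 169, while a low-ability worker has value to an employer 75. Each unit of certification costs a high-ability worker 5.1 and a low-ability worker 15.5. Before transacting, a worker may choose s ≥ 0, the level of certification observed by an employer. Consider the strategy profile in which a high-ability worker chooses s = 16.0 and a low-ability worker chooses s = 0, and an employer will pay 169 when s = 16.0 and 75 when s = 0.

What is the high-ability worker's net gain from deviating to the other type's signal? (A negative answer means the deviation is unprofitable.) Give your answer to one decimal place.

Playing s = 16.0 the high-ability worker receives 169 − 5.1 × 16.0 = 87.4.
Deviating to s = 0 yields 75 instead.
Gain from deviating: 75 − 87.4 = -12.4.
The gain is negative, so the high-ability type's incentive-compatibility constraint is satisfied.

-12.4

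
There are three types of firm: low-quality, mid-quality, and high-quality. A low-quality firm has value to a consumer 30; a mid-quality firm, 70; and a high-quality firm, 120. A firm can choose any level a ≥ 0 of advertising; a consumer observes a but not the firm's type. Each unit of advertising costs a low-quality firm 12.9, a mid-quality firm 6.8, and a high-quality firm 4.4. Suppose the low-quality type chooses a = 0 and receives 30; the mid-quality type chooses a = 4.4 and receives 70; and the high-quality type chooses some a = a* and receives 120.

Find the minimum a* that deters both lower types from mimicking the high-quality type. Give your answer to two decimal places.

Low-quality type (on-path payoff 30) won't mimic when 30 ≥ 120 − 12.9·a*, i.e. a* ≥ 6.98.
Mid-quality type (on-path payoff 70 − 6.8×4.4 = 40.08) won't mimic when 40.08 ≥ 120 − 6.8·a*, i.e. a* ≥ 11.75.
Both must hold, so a* = max(6.98, 11.75) = 11.75. The mid-quality type's constraint binds.

11.75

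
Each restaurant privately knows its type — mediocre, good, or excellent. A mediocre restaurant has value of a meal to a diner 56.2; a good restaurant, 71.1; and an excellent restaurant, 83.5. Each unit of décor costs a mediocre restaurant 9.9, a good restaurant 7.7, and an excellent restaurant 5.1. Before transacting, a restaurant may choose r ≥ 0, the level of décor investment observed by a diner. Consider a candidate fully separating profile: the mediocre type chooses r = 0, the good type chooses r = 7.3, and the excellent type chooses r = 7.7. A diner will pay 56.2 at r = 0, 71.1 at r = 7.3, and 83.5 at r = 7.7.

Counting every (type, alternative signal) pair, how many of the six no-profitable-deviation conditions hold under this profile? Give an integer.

Excellent (own payoff 83.5 − 5.1×7.7 = 44.23): to r=0 gives 56.2 → profitable ✗; to r=7.3 gives 71.1 − 5.1×7.3 = 33.87 → no gain ✓.
Mediocre (own payoff 56.2): to r=7.3 gives 71.1 − 9.9×7.3 = -1.17 → no gain ✓; to r=7.7 gives 83.5 − 9.9×7.7 = 7.27 → no gain ✓.
Good (own payoff 71.1 − 7.7×7.3 = 14.89): to r=0 gives 56.2 → profitable ✗; to r=7.7 gives 83.5 − 7.7×7.7 = 24.21 → profitable ✗.
3 of the 6 constraints hold; not an equilibrium.

3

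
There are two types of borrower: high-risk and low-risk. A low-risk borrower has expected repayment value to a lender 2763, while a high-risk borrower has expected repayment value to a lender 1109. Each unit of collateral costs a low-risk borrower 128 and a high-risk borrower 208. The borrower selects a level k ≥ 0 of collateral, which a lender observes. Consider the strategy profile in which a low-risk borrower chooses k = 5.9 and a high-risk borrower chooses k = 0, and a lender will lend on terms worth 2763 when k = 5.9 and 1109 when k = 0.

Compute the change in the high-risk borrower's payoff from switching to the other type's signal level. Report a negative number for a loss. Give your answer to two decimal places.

Playing k = 0 the high-risk borrower receives 1109.
Deviating to k = 5.9 brings payment 2763 at cost 208 × 5.9 = 1227.2, netting 1535.8.
Gain from deviating: 1535.8 − 1109 = 426.80.
The gain is positive, so the high-risk type's incentive-compatibility constraint is violated — this profile is not a separating equilibrium.

426.80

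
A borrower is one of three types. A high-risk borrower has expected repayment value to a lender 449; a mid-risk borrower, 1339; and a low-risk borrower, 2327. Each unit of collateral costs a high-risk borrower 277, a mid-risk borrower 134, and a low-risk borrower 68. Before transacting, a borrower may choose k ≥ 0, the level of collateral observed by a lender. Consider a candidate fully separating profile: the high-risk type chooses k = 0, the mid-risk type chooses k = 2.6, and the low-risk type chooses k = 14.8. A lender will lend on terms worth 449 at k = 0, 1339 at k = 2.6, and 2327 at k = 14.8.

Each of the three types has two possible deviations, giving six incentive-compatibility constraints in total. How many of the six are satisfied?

5

Low-risk (own payoff 2327 − 68×14.8 = 1320.6): to k=0 gives 449 → no gain ✓; to k=2.6 gives 1339 − 68×2.6 = 1162.2 → no gain ✓.
High-risk (own payoff 449): to k=2.6 gives 1339 − 277×2.6 = 618.8 → profitable ✗; to k=14.8 gives 2327 − 277×14.8 = -1772.6 → no gain ✓.
Mid-risk (own payoff 1339 − 134×2.6 = 990.6): to k=0 gives 449 → no gain ✓; to k=14.8 gives 2327 − 134×14.8 = 343.8 → no gain ✓.
5 of the 6 constraints hold; not an equilibrium.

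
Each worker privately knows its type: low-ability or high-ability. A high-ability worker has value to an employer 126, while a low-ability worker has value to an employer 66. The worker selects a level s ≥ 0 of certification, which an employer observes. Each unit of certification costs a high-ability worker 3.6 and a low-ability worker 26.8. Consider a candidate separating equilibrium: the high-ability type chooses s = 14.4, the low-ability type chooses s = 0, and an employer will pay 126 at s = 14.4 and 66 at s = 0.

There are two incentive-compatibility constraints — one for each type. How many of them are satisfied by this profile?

2

High-ability type: signal → 126 − 3.6 × 14.4 = 74.16; deviate to 0 → 66. IC holds (74.16 ≥ 66).
Low-ability type: stay at 0 → 66; mimic → 126 − 26.8 × 14.4 = -259.92. IC holds (66 ≥ -259.92).
2 of 2 constraints hold, so this is a separating equilibrium.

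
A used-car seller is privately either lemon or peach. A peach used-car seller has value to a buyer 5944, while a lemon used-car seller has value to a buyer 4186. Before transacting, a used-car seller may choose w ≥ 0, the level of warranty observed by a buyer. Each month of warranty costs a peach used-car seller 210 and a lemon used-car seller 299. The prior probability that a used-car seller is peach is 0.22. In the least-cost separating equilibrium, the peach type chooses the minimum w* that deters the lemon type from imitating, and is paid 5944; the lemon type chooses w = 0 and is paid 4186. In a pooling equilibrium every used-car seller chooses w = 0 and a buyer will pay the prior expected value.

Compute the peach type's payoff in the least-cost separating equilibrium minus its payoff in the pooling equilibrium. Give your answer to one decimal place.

Least-cost separating signal: w* solves 4186 = 5944 − 299·w*, so w* = (5944 − 4186)/299 ≈ 5.8796.
Peach type's separating payoff: 5944 − 210 × w* = 5944 − 210 × (5944 − 4186)/299 = 5944 − 369180/299 ≈ 4709.284.
Pooling payoff: 0.22 × 5944 + 0.78 × 4186 = 4572.76.
Difference: 4709.284 − 4572.76 = 136.524, i.e. 136.5 to one decimal place.
The peach type prefers to separate.

136.5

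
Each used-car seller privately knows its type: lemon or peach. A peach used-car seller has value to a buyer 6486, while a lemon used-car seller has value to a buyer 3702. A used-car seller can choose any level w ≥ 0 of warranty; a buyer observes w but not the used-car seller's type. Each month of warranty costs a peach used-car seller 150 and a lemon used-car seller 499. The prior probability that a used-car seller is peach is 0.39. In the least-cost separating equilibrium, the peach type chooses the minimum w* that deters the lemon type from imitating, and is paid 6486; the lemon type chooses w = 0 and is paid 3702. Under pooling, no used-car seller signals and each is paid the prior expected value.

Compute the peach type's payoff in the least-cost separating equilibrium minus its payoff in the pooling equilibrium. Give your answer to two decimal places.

Least-cost separating signal: w* solves 3702 = 6486 − 499·w*, so w* = (6486 − 3702)/499 ≈ 5.5792.
Peach type's separating payoff: 6486 − 150 × w* = 6486 − 150 × (6486 − 3702)/499 = 6486 − 417600/499 ≈ 5649.1263.
Pooling payoff: 0.39 × 6486 + 0.61 × 3702 = 4787.76.
Difference: 5649.1263 − 4787.76 = 861.3663, i.e. 861.37 to two decimal places.
The peach type prefers to separate.

861.37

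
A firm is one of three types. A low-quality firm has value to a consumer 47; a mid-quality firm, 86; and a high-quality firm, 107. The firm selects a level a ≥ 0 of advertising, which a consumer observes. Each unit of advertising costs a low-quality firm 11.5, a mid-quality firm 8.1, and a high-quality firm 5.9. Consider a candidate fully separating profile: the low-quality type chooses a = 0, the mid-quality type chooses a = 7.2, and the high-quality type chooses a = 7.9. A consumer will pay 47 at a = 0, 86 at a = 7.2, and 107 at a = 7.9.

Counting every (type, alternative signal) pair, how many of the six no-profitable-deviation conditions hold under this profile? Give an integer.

4

Low-quality (own payoff 47): to a=7.2 gives 86 − 11.5×7.2 = 3.2 → no gain ✓; to a=7.9 gives 107 − 11.5×7.9 = 16.15 → no gain ✓.
High-quality (own payoff 107 − 5.9×7.9 = 60.39): to a=0 gives 47 → no gain ✓; to a=7.2 gives 86 − 5.9×7.2 = 43.52 → no gain ✓.
Mid-quality (own payoff 86 − 8.1×7.2 = 27.68): to a=0 gives 47 → profitable ✗; to a=7.9 gives 107 − 8.1×7.9 = 43.01 → profitable ✗.
4 of the 6 constraints hold; not an equilibrium.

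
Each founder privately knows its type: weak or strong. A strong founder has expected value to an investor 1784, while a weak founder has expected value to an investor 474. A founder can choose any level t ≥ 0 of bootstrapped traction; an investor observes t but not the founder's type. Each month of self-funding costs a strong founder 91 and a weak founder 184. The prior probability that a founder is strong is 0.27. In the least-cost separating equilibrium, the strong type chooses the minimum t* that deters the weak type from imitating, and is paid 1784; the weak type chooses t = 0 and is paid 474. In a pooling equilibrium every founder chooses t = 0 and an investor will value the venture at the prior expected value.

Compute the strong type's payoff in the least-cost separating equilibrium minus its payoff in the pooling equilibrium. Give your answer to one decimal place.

Least-cost separating signal: t* solves 474 = 1784 − 184·t*, so t* = (1784 − 474)/184 ≈ 7.1196.
Strong type's separating payoff: 1784 − 91 × t* = 1784 − 91 × (1784 − 474)/184 = 1784 − 119210/184 ≈ 1136.120.
Pooling payoff: 0.27 × 1784 + 0.73 × 474 = 827.7.
Difference: 1136.120 − 827.7 = 308.42, i.e. 308.4 to one decimal place.
The strong type prefers to separate.

308.4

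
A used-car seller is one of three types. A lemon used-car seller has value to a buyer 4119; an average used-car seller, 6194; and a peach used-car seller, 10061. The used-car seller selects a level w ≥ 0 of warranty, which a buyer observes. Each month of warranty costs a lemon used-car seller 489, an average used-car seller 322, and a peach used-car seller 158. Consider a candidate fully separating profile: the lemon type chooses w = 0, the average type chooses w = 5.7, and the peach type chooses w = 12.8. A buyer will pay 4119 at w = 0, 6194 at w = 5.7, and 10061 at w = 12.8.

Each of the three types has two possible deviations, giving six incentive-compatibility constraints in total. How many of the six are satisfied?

Peach (own payoff 10061 − 158×12.8 = 8038.6): to w=0 gives 4119 → no gain ✓; to w=5.7 gives 6194 − 158×5.7 = 5293.4 → no gain ✓.
Average (own payoff 6194 − 322×5.7 = 4358.6): to w=0 gives 4119 → no gain ✓; to w=12.8 gives 10061 − 322×12.8 = 5939.4 → profitable ✗.
Lemon (own payoff 4119): to w=5.7 gives 6194 − 489×5.7 = 3406.7 → no gain ✓; to w=12.8 gives 10061 − 489×12.8 = 3801.8 → no gain ✓.
5 of the 6 constraints hold; not an equilibrium.

5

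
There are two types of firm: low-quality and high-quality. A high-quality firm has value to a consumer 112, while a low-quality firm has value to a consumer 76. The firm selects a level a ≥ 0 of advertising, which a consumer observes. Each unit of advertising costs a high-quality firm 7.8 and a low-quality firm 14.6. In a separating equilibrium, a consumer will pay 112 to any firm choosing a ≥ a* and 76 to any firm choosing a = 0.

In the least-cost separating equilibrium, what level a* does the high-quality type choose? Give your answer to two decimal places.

A low-quality firm choosing a = 0 receives 76.
Imitating at a* instead would pay 112 at cost 14.6·a*, netting 112 − 14.6·a*.
Indifference: 76 = 112 − 14.6·a*, so a* = (112 − 76) / 14.6 ≈ 2.47.
At a* the low-quality type's incentive constraint just binds; the high-quality type strictly prefers a* since its per-unit cost is lower.

2.47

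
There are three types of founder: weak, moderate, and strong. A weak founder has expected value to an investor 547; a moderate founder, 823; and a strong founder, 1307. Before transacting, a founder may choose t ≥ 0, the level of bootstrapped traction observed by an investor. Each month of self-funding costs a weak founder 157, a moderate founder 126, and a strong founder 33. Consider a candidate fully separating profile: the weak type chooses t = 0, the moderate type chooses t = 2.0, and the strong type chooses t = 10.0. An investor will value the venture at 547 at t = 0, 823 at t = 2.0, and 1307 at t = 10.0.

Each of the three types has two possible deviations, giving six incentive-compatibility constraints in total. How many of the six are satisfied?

6

Moderate (own payoff 823 − 126×2.0 = 571): to t=0 gives 547 → no gain ✓; to t=10.0 gives 1307 − 126×10.0 = 47 → no gain ✓.
Strong (own payoff 1307 − 33×10.0 = 977): to t=0 gives 547 → no gain ✓; to t=2.0 gives 823 − 33×2.0 = 757 → no gain ✓.
Weak (own payoff 547): to t=2.0 gives 823 − 157×2.0 = 509 → no gain ✓; to t=10.0 gives 1307 − 157×10.0 = -263 → no gain ✓.
6 of the 6 constraints hold; this profile is a separating equilibrium.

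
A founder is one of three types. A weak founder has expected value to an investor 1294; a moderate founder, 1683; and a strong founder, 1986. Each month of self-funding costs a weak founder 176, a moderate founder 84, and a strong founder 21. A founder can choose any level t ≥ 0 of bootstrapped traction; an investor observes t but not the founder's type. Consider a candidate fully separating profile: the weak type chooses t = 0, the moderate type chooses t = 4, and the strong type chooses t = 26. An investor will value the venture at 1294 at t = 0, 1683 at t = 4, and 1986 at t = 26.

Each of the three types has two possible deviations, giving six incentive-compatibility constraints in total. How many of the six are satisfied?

Weak (own payoff 1294): to t=4 gives 1683 − 176×4 = 979 → no gain ✓; to t=26 gives 1986 − 176×26 = -2590 → no gain ✓.
Strong (own payoff 1986 − 21×26 = 1440): to t=0 gives 1294 → no gain ✓; to t=4 gives 1683 − 21×4 = 1599 → profitable ✗.
Moderate (own payoff 1683 − 84×4 = 1347): to t=0 gives 1294 → no gain ✓; to t=26 gives 1986 − 84×26 = -198 → no gain ✓.
5 of the 6 constraints hold; not an equilibrium.

5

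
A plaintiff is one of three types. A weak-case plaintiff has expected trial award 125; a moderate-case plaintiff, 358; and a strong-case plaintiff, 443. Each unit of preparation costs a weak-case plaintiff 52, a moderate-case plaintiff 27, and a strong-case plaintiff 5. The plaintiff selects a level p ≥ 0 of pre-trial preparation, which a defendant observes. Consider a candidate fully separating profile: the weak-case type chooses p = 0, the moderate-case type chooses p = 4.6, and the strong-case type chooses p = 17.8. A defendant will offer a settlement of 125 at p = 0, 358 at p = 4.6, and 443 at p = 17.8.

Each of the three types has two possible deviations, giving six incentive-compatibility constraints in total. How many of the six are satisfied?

Moderate-case (own payoff 358 − 27×4.6 = 233.8): to p=0 gives 125 → no gain ✓; to p=17.8 gives 443 − 27×17.8 = -37.6 → no gain ✓.
Weak-case (own payoff 125): to p=4.6 gives 358 − 52×4.6 = 118.8 → no gain ✓; to p=17.8 gives 443 − 52×17.8 = -482.6 → no gain ✓.
Strong-case (own payoff 443 − 5×17.8 = 354): to p=0 gives 125 → no gain ✓; to p=4.6 gives 358 − 5×4.6 = 335 → no gain ✓.
6 of the 6 constraints hold; this profile is a separating equilibrium.

6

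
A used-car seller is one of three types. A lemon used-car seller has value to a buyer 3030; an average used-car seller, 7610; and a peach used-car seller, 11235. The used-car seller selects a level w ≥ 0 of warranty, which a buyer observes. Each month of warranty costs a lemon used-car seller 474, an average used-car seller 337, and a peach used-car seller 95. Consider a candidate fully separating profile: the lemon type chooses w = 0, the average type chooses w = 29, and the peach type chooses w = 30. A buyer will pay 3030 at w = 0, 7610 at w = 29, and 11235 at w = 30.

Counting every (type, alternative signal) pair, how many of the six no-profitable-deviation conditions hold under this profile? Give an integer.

4

Lemon (own payoff 3030): to w=29 gives 7610 − 474×29 = -6136 → no gain ✓; to w=30 gives 11235 − 474×30 = -2985 → no gain ✓.
Peach (own payoff 11235 − 95×30 = 8385): to w=0 gives 3030 → no gain ✓; to w=29 gives 7610 − 95×29 = 4855 → no gain ✓.
Average (own payoff 7610 − 337×29 = -2163): to w=0 gives 3030 → profitable ✗; to w=30 gives 11235 − 337×30 = 1125 → profitable ✗.
4 of the 6 constraints hold; not an equilibrium.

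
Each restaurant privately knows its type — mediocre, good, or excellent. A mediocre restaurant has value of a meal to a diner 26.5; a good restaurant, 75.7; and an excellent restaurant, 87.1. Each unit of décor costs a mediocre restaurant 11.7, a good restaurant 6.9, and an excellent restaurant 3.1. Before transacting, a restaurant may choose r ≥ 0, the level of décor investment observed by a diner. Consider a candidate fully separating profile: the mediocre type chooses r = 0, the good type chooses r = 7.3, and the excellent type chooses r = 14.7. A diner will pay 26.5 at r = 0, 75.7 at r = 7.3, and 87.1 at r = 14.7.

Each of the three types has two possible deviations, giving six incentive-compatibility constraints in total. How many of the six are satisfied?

Good (own payoff 75.7 − 6.9×7.3 = 25.33): to r=0 gives 26.5 → profitable ✗; to r=14.7 gives 87.1 − 6.9×14.7 = -14.33 → no gain ✓.
Excellent (own payoff 87.1 − 3.1×14.7 = 41.53): to r=0 gives 26.5 → no gain ✓; to r=7.3 gives 75.7 − 3.1×7.3 = 53.07 → profitable ✗.
Mediocre (own payoff 26.5): to r=7.3 gives 75.7 − 11.7×7.3 = -9.71 → no gain ✓; to r=14.7 gives 87.1 − 11.7×14.7 = -84.89 → no gain ✓.
4 of the 6 constraints hold; not an equilibrium.

4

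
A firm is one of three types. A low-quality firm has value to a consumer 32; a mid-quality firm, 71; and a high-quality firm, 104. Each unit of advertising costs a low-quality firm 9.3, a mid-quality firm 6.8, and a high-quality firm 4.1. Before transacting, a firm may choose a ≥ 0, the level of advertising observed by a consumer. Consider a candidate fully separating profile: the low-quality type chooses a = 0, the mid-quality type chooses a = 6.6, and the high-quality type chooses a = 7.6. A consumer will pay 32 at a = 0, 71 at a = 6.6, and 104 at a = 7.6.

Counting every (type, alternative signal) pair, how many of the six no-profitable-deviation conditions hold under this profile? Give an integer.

High-quality (own payoff 104 − 4.1×7.6 = 72.84): to a=0 gives 32 → no gain ✓; to a=6.6 gives 71 − 4.1×6.6 = 43.94 → no gain ✓.
Mid-quality (own payoff 71 − 6.8×6.6 = 26.12): to a=0 gives 32 → profitable ✗; to a=7.6 gives 104 − 6.8×7.6 = 52.32 → profitable ✗.
Low-quality (own payoff 32): to a=6.6 gives 71 − 9.3×6.6 = 9.62 → no gain ✓; to a=7.6 gives 104 − 9.3×7.6 = 33.32 → profitable ✗.
3 of the 6 constraints hold; not an equilibrium.

3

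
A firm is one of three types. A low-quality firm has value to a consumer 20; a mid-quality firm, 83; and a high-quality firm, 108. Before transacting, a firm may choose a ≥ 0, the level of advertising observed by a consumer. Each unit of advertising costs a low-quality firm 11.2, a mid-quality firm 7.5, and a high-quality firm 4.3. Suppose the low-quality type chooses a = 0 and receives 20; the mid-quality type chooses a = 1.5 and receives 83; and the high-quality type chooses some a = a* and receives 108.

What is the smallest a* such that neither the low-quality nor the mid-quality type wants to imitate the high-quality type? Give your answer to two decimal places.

Low-quality type (on-path payoff 20) won't mimic when 20 ≥ 108 − 11.2·a*, i.e. a* ≥ 7.86.
Mid-quality type (on-path payoff 83 − 7.5×1.5 = 71.75) won't mimic when 71.75 ≥ 108 − 7.5·a*, i.e. a* ≥ 4.83.
Both must hold, so a* = max(7.86, 4.83) = 7.86. The low-quality type's constraint binds.

7.86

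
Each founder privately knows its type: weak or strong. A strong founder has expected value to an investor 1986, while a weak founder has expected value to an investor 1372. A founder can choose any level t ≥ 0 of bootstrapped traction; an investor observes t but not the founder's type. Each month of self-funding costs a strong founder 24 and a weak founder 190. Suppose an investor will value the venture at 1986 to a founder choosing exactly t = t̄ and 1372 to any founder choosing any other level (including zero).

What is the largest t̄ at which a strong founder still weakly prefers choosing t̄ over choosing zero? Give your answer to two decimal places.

Choosing t̄ yields the strong type 1986 − 24·t̄; choosing zero yields 1372.
The strong type is indifferent at 1986 − 24·t̄ = 1372, i.e. t̄ = (1986 − 1372) / 24 ≈ 25.58.
For any t̄ above 25.58 the strong type would rather pool at zero, so separation collapses.

25.58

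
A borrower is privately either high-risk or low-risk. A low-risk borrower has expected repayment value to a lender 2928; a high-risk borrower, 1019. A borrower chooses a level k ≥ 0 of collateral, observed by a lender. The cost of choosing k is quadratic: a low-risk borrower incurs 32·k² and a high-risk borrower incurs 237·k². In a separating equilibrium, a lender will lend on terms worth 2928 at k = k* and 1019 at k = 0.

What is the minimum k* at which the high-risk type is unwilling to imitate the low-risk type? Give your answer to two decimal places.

2.84

The high-risk type at k = 0 receives 1019; imitating at k* yields 2928 − 237·k*².
Indifference: 1019 = 2928 − 237·k*², so k*² = (2928 − 1019) / 237 ≈ 8.0549.
k* = √8.0549 ≈ 2.84.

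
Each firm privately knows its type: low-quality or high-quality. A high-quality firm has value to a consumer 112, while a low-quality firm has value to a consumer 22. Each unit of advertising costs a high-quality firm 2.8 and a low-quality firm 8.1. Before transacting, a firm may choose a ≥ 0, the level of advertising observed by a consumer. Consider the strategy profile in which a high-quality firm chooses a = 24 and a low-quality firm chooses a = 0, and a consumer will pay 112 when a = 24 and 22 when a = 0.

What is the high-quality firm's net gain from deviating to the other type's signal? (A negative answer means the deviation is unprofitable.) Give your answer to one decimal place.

-22.8

Playing a = 24 the high-quality firm receives 112 − 2.8 × 24 = 44.8.
Deviating to a = 0 yields 22 instead.
Gain from deviating: 22 − 44.8 = -22.8.
The gain is negative, so the high-quality type's incentive-compatibility constraint is satisfied.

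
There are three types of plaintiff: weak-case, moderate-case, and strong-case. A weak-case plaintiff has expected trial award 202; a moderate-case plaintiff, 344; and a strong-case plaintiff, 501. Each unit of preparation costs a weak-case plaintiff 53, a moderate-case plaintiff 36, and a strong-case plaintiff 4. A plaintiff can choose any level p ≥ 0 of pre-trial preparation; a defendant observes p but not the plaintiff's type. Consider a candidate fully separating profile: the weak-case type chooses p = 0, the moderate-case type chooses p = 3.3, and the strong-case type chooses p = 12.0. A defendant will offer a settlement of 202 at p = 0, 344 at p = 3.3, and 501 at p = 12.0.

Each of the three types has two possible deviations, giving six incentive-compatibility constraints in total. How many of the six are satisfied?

6

Weak-case (own payoff 202): to p=3.3 gives 344 − 53×3.3 = 169.1 → no gain ✓; to p=12.0 gives 501 − 53×12.0 = -135 → no gain ✓.
Moderate-case (own payoff 344 − 36×3.3 = 225.2): to p=0 gives 202 → no gain ✓; to p=12.0 gives 501 − 36×12.0 = 69 → no gain ✓.
Strong-case (own payoff 501 − 4×12.0 = 453): to p=0 gives 202 → no gain ✓; to p=3.3 gives 344 − 4×3.3 = 330.8 → no gain ✓.
6 of the 6 constraints hold; this profile is a separating equilibrium.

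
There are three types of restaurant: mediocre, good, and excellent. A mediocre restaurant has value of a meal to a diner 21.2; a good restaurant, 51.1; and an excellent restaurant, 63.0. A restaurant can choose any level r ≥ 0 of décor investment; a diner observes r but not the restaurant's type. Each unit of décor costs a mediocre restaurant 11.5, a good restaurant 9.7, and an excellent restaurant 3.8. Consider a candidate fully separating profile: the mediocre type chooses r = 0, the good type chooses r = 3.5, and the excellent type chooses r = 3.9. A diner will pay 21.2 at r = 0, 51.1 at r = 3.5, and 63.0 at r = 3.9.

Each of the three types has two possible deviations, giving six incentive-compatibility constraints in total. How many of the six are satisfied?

Excellent (own payoff 63.0 − 3.8×3.9 = 48.18): to r=0 gives 21.2 → no gain ✓; to r=3.5 gives 51.1 − 3.8×3.5 = 37.8 → no gain ✓.
Good (own payoff 51.1 − 9.7×3.5 = 17.15): to r=0 gives 21.2 → profitable ✗; to r=3.9 gives 63.0 − 9.7×3.9 = 25.17 → profitable ✗.
Mediocre (own payoff 21.2): to r=3.5 gives 51.1 − 11.5×3.5 = 10.85 → no gain ✓; to r=3.9 gives 63.0 − 11.5×3.9 = 18.15 → no gain ✓.
4 of the 6 constraints hold; not an equilibrium.

4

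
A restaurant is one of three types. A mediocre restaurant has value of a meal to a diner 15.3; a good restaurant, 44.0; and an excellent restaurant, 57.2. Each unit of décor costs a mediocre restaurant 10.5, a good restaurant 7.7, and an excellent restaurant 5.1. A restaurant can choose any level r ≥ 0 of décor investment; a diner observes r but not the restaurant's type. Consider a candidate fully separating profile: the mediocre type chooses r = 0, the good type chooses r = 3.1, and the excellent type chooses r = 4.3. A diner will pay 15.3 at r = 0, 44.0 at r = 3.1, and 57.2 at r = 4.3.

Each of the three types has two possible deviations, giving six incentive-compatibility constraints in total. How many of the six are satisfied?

Good (own payoff 44.0 − 7.7×3.1 = 20.13): to r=0 gives 15.3 → no gain ✓; to r=4.3 gives 57.2 − 7.7×4.3 = 24.09 → profitable ✗.
Mediocre (own payoff 15.3): to r=3.1 gives 44.0 − 10.5×3.1 = 11.45 → no gain ✓; to r=4.3 gives 57.2 − 10.5×4.3 = 12.05 → no gain ✓.
Excellent (own payoff 57.2 − 5.1×4.3 = 35.27): to r=0 gives 15.3 → no gain ✓; to r=3.1 gives 44.0 − 5.1×3.1 = 28.19 → no gain ✓.
5 of the 6 constraints hold; not an equilibrium.

5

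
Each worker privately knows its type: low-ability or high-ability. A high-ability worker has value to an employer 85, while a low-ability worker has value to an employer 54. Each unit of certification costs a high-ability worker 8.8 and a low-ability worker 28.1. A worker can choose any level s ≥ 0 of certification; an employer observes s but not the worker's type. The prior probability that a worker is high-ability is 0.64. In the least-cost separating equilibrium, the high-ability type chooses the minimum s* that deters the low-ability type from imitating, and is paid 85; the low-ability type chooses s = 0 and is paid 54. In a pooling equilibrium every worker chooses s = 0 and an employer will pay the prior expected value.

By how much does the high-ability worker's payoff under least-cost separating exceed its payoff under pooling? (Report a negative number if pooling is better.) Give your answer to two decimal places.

1.45

Least-cost separating signal: s* solves 54 = 85 − 28.1·s*, so s* = (85 − 54)/28.1 ≈ 1.1032.
High-ability type's separating payoff: 85 − 8.8 × s* = 85 − 8.8 × (85 − 54)/28.1 = 85 − 272.8/28.1 ≈ 75.2918.
Pooling payoff: 0.64 × 85 + 0.36 × 54 = 73.84.
Difference: 75.2918 − 73.84 = 1.4518, i.e. 1.45 to two decimal places.
The high-ability type prefers to separate.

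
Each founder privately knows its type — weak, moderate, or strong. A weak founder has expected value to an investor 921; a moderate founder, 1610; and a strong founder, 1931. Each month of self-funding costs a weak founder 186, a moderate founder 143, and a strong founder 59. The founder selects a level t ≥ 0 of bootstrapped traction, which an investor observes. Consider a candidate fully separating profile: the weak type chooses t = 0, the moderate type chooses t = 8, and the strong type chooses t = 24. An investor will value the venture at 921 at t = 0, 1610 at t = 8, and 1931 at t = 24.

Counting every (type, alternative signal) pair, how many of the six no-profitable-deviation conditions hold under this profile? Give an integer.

3

Weak (own payoff 921): to t=8 gives 1610 − 186×8 = 122 → no gain ✓; to t=24 gives 1931 − 186×24 = -2533 → no gain ✓.
Moderate (own payoff 1610 − 143×8 = 466): to t=0 gives 921 → profitable ✗; to t=24 gives 1931 − 143×24 = -1501 → no gain ✓.
Strong (own payoff 1931 − 59×24 = 515): to t=0 gives 921 → profitable ✗; to t=8 gives 1610 − 59×8 = 1138 → profitable ✗.
3 of the 6 constraints hold; not an equilibrium.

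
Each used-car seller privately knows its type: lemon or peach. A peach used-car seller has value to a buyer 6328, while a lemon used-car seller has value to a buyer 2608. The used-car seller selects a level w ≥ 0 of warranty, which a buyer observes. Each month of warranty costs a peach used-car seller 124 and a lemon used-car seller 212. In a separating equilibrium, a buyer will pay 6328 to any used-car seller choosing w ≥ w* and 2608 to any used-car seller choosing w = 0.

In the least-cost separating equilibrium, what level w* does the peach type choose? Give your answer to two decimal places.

A lemon used-car seller choosing w = 0 receives 2608.
Imitating at w* instead would pay 6328 at cost 212·w*, netting 6328 − 212·w*.
Indifference: 2608 = 6328 − 212·w*, so w* = (6328 − 2608) / 212 ≈ 17.55.
At w* the lemon type's incentive constraint just binds; the peach type strictly prefers w* since its per-unit cost is lower.

17.55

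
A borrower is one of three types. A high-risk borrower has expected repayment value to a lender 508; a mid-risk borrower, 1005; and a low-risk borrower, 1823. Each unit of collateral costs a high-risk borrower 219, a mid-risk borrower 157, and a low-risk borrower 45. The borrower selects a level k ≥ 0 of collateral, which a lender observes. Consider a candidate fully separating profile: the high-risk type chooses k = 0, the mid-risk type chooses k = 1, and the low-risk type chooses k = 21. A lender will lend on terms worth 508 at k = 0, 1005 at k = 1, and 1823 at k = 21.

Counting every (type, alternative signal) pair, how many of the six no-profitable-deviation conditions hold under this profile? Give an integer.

4

Mid-risk (own payoff 1005 − 157×1 = 848): to k=0 gives 508 → no gain ✓; to k=21 gives 1823 − 157×21 = -1474 → no gain ✓.
High-risk (own payoff 508): to k=1 gives 1005 − 219×1 = 786 → profitable ✗; to k=21 gives 1823 − 219×21 = -2776 → no gain ✓.
Low-risk (own payoff 1823 − 45×21 = 878): to k=0 gives 508 → no gain ✓; to k=1 gives 1005 − 45×1 = 960 → profitable ✗.
4 of the 6 constraints hold; not an equilibrium.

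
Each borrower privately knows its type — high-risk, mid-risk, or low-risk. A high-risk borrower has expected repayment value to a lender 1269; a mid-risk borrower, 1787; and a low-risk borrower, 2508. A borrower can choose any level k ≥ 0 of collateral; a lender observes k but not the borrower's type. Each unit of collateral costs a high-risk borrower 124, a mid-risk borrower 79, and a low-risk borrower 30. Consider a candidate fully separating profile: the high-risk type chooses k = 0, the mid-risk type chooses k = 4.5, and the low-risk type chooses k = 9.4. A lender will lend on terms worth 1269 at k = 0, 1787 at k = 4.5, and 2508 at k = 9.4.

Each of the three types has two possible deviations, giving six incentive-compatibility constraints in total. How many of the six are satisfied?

Mid-risk (own payoff 1787 − 79×4.5 = 1431.5): to k=0 gives 1269 → no gain ✓; to k=9.4 gives 2508 − 79×9.4 = 1765.4 → profitable ✗.
Low-risk (own payoff 2508 − 30×9.4 = 2226): to k=0 gives 1269 → no gain ✓; to k=4.5 gives 1787 − 30×4.5 = 1652 → no gain ✓.
High-risk (own payoff 1269): to k=4.5 gives 1787 − 124×4.5 = 1229 → no gain ✓; to k=9.4 gives 2508 − 124×9.4 = 1342.4 → profitable ✗.
4 of the 6 constraints hold; not an equilibrium.

4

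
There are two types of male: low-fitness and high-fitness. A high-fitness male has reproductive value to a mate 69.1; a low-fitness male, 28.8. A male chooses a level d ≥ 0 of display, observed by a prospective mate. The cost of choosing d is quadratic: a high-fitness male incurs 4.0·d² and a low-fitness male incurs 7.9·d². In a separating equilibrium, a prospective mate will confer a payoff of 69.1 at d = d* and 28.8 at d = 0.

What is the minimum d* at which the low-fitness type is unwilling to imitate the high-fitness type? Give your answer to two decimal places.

2.26

The low-fitness type at d = 0 receives 28.8; imitating at d* yields 69.1 − 7.9·d*².
Indifference: 28.8 = 69.1 − 7.9·d*², so d*² = (69.1 − 28.8) / 7.9 ≈ 5.1013.
d* = √5.1013 ≈ 2.26.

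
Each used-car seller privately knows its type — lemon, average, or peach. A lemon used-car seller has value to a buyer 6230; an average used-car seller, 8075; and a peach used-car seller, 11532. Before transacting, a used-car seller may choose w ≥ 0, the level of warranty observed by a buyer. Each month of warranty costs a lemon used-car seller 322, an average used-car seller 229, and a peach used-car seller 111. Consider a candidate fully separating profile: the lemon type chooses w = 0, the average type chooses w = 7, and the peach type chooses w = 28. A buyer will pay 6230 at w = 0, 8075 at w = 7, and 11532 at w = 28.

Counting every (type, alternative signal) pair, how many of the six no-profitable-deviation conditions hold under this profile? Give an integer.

6

Average (own payoff 8075 − 229×7 = 6472): to w=0 gives 6230 → no gain ✓; to w=28 gives 11532 − 229×28 = 5120 → no gain ✓.
Peach (own payoff 11532 − 111×28 = 8424): to w=0 gives 6230 → no gain ✓; to w=7 gives 8075 − 111×7 = 7298 → no gain ✓.
Lemon (own payoff 6230): to w=7 gives 8075 − 322×7 = 5821 → no gain ✓; to w=28 gives 11532 − 322×28 = 2516 → no gain ✓.
6 of the 6 constraints hold; this profile is a separating equilibrium.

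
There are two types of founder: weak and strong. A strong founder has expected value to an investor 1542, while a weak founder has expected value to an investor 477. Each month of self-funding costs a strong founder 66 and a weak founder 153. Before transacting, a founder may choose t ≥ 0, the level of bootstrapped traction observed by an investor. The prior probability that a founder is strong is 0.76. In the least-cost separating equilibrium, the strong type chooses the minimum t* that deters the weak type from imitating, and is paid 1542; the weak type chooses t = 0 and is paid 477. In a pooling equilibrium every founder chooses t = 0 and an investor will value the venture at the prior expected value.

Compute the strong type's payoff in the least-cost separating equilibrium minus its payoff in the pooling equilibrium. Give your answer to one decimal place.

Least-cost separating signal: t* solves 477 = 1542 − 153·t*, so t* = (1542 − 477)/153 ≈ 6.9608.
Strong type's separating payoff: 1542 − 66 × t* = 1542 − 66 × (1542 − 477)/153 = 1542 − 70290/153 ≈ 1082.588.
Pooling payoff: 0.76 × 1542 + 0.24 × 477 = 1286.4.
Difference: 1082.588 − 1286.4 = -203.812, i.e. -203.8 to one decimal place.
The strong type would prefer the pooling outcome.

-203.8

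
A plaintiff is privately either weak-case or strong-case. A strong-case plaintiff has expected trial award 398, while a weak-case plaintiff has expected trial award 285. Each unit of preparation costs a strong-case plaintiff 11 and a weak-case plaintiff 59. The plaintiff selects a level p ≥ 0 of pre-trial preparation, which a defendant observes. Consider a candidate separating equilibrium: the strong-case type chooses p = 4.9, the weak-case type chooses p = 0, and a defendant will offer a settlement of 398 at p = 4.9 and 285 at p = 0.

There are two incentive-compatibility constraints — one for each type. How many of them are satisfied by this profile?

Weak-case type: stay at 0 → 285; mimic → 398 − 59 × 4.9 = 108.9. IC holds (285 ≥ 108.9).
Strong-case type: signal → 398 − 11 × 4.9 = 344.1; deviate to 0 → 285. IC holds (344.1 ≥ 285).
2 of 2 constraints hold, so this is a separating equilibrium.

2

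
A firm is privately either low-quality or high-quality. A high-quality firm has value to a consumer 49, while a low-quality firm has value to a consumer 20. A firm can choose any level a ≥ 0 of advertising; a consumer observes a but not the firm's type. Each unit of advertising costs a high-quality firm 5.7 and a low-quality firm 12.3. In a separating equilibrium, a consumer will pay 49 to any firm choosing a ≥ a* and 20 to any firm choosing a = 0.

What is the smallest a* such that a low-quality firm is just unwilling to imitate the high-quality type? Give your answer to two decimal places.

2.36

A low-quality firm choosing a = 0 receives 20.
Imitating at a* instead would pay 49 at cost 12.3·a*, netting 49 − 12.3·a*.
Indifference: 20 = 49 − 12.3·a*, so a* = (49 − 20) / 12.3 ≈ 2.36.
At a* the low-quality type's incentive constraint just binds; the high-quality type strictly prefers a* since its per-unit cost is lower.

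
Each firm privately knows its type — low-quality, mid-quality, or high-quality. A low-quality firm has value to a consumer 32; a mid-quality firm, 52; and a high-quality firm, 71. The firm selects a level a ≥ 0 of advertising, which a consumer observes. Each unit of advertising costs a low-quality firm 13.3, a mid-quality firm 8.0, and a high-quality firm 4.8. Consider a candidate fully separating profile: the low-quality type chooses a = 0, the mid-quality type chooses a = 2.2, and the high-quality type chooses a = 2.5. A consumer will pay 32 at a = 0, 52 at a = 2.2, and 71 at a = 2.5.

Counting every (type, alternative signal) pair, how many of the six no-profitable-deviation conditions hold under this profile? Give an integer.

Low-quality (own payoff 32): to a=2.2 gives 52 − 13.3×2.2 = 22.74 → no gain ✓; to a=2.5 gives 71 − 13.3×2.5 = 37.75 → profitable ✗.
Mid-quality (own payoff 52 − 8.0×2.2 = 34.4): to a=0 gives 32 → no gain ✓; to a=2.5 gives 71 − 8.0×2.5 = 51 → profitable ✗.
High-quality (own payoff 71 − 4.8×2.5 = 59): to a=0 gives 32 → no gain ✓; to a=2.2 gives 52 − 4.8×2.2 = 41.44 → no gain ✓.
4 of the 6 constraints hold; not an equilibrium.

4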